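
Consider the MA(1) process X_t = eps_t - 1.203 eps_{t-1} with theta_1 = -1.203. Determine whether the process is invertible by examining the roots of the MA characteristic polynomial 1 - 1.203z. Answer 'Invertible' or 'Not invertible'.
\text{Not invertible}

The MA(q) characteristic polynomial is P(z) = 1 - 1.203z.
Invertibility requires all roots to lie outside the unit circle, i.e. |z| > 1 for every root.
This is linear in z: 1 + (-1.203) z = 0  =>  z = -1/(-1.203) = 0.831255,  |z| = 0.831255.
Moduli of all roots: 0.8313.
All moduli strictly greater than 1? No.
Verdict: Not invertible.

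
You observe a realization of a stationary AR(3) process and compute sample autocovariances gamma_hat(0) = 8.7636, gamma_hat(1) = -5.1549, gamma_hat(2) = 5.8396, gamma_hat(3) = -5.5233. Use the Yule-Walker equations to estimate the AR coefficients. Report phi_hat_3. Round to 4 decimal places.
\hat\phi_{3} = -0.2860

The Yule-Walker equations for an AR(p) process read, in matrix form,
  Gamma_p phi = r_p,   with   (Gamma_p)_{ij} = gamma(|i - j|),
                       (r_p)_i = gamma(i),   i,j = 1..p.
Substitute the sample gammas (Toeplitz matrix and right-hand side of size 3):
  Gamma_p = [[8.7636, -5.1549, 5.8396], [-5.1549, 8.7636, -5.1549], [5.8396, -5.1549, 8.7636]]
  r_p     = [-5.1549, 5.8396, -5.5233]
Written out (R1..R3):
  (R1) 8.7636 phi_1 - 5.1549 phi_2 + 5.8396 phi_3 = -5.1549
  (R2) -5.1549 phi_1 + 8.7636 phi_2 - 5.1549 phi_3 = 5.8396
  (R3) 5.8396 phi_1 - 5.1549 phi_2 + 8.7636 phi_3 = -5.5233
Gaussian elimination:
  R2 <- R2 - (-5.1549/8.7636) R1 = R2 - (-0.588217) R1:  5.731399 phi_2 - 1.719947 phi_3 = 2.807399
  R3 <- R3 - (5.8396/8.7636) R1 = R3 - (0.666347) R1:  -1.719947 phi_2 + 4.872399 phi_3 = -2.088347
  R3 <- R3 - (-1.719947/5.731399) R2 = R3 - (-0.300092) R2:  4.356257 phi_3 = -1.245869
Back-substitution:
  phi_hat_3 = -1.245869 / 4.356257 = -0.285995
  phi_hat_2 = (2.807399 - (-1.719947)(-0.285995)) / 5.731399 = 0.404003
  phi_hat_1 = (-5.1549 - (-5.1549)(0.404003) - (5.8396)(-0.285995)) / 8.7636 = -0.160004
So phi_hat = [-0.1600, 0.4040, -0.2860].
Therefore phi_hat_3 = -0.2860.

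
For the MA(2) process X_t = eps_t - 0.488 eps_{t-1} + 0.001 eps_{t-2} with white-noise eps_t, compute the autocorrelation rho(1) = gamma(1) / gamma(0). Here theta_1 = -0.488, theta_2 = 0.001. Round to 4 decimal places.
\rho(1) = -0.3945

For an MA(q) process with theta_0 = 1, the autocovariance is
  gamma(k) = sigma^2 * sum_{i=0..q-k} theta_i * theta_{i+k},
and rho(k) = gamma(k) / gamma(0). Sigma^2 cancels.
  numerator   = (1)*(-0.488) + (-0.488)*(0.001) = -0.488488.
  denominator = (1)^2 + (-0.488)^2 + (0.001)^2 = 1.238145.
  rho(1) = -0.488488 / 1.238145 = -0.3945.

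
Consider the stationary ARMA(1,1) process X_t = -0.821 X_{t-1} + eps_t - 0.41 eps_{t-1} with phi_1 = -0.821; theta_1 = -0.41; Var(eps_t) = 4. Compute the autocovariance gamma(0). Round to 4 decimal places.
\gamma(0) = 22.5957

Multiply the model equation by X_{t-k} and take expectations. With theta_0 = psi_0 = 1 and psi_j the MA(infinity) weights, this gives
  gamma(k) - sum_i phi_i gamma(k-i) = c_k,
  c_k = sigma^2 * sum_{j=k..q} theta_j psi_{j-k}   (c_k = 0 for k > q),
using gamma(-m) = gamma(m).
psi-weights needed (psi_j = theta_j + sum_i phi_i psi_{j-i}):
  psi_1 = theta_1 + phi_1 = -0.41 + (-0.821) = -1.231
Right-hand sides:
  c_0 = sigma^2 (1 + theta_1 psi_1) = 4 * (1 + (-0.41)(-1.231)) = 4 * 1.50471 = 6.01884
  c_1 = sigma^2 theta_1 = 4 * (-0.41) = -1.64
  c_2 = 0
Equations for k = 0 and k = 1 (AR order 1):
  gamma(0) = phi_1 gamma(1) + c_0
  gamma(1) = phi_1 gamma(0) + c_1
Substituting the second into the first: gamma(0) (1 - phi_1^2) = c_0 + phi_1 c_1, so
  gamma(0) = (c_0 + phi_1 c_1) / (1 - phi_1^2) = (6.01884 + (-0.821)(-1.64)) / (1 - (-0.821)^2) = 7.36528 / 0.325959 = 22.595725.
Therefore gamma(0) = 22.5957 (to 4 decimal places).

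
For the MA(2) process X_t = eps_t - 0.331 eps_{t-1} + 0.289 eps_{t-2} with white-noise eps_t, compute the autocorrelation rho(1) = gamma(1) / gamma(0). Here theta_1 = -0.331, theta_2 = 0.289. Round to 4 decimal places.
\rho(1) = -0.3576

For an MA(q) process with theta_0 = 1, the autocovariance is
  gamma(k) = sigma^2 * sum_{i=0..q-k} theta_i * theta_{i+k},
and rho(k) = gamma(k) / gamma(0). Sigma^2 cancels.
  numerator   = (1)*(-0.331) + (-0.331)*(0.289) = -0.426659.
  denominator = (1)^2 + (-0.331)^2 + (0.289)^2 = 1.193082.
  rho(1) = -0.426659 / 1.193082 = -0.3576.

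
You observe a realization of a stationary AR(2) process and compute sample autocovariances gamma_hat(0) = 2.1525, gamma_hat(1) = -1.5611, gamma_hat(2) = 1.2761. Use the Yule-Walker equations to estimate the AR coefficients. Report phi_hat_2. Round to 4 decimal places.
\hat\phi_{2} = 0.1410

The Yule-Walker equations for an AR(p) process read, in matrix form,
  Gamma_p phi = r_p,   with   (Gamma_p)_{ij} = gamma(|i - j|),
                       (r_p)_i = gamma(i),   i,j = 1..p.
Substitute the sample gammas (Toeplitz matrix and right-hand side of size 2):
  Gamma_p = [[2.1525, -1.5611], [-1.5611, 2.1525]]
  r_p     = [-1.5611, 1.2761]
Written out:
  2.1525 phi_1 - 1.5611 phi_2 = -1.5611
  -1.5611 phi_1 + 2.1525 phi_2 = 1.2761
Solve by Cramer's rule:
  det = gamma(0)^2 - gamma(1)^2 = (2.1525)^2 - (-1.5611)^2 = 4.63325625 - 2.43703321 = 2.19622304
  phi_hat_1 = [gamma(1) gamma(0) - gamma(1) gamma(2)] / det = [(-1.5611)(2.1525) - (-1.5611)(1.2761)] / 2.19622304 = -1.36814804 / 2.19622304 = -0.623
  phi_hat_2 = [gamma(0) gamma(2) - gamma(1)^2] / det = [(2.1525)(1.2761) - (-1.5611)^2] / 2.19622304 = 0.30977204 / 2.19622304 = 0.141
So phi_hat = [-0.6230, 0.1410].
Therefore phi_hat_2 = 0.1410.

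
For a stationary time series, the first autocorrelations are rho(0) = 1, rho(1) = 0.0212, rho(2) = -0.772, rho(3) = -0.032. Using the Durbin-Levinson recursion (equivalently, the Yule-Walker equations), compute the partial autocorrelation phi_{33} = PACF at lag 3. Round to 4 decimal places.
\phi_{33} = 0.0333

The PACF at lag k is phi_{kk}, the last component of the solution
to the Yule-Walker system G_k phi = r_k where
  (G_k)_{ij} = rho(|i - j|), (r_k)_i = rho(i), i,j = 1..k.
Equivalently, Durbin-Levinson gives phi_{kk} iteratively:
  phi_{11} = rho(1)
  phi_{kk} = [rho(k) - sum_{j=1..k-1} phi_{k-1,j} rho(k-j)]
            / [1 - sum_{j=1..k-1} phi_{k-1,j} rho(j)],
  phi_{k,j} = phi_{k-1,j} - phi_{kk} phi_{k-1,k-j},  j = 1..k-1.
Step k = 1:
  phi_11 = rho(1) = 0.0212.
Step k = 2:
  phi_22 = [rho(2) - phi_11 rho(1)] / [1 - phi_11 rho(1)] = [-0.772 - (0.0212)(0.0212)] / [1 - (0.0212)(0.0212)]
         = -0.77244944 / 0.99955056 = -0.772797.
  Update: phi_21 = phi_11 - phi_22 phi_11 = 0.0212 - (-0.772797)(0.0212) = 0.037583.
Step k = 3:
  phi_33 = [rho(3) - phi_21 rho(2) - phi_22 rho(1)] / [1 - phi_21 rho(1) - phi_22 rho(2)]
    numerator   = -0.032 - (0.037583)(-0.772) - (-0.772797)(0.0212) = 0.01339759
    denominator = 1 - (0.037583)(0.0212) - (-0.772797)(-0.772) = 0.40260413
  phi_33 = 0.01339759 / 0.40260413 = 0.0333.
Therefore phi_{33} = 0.0333.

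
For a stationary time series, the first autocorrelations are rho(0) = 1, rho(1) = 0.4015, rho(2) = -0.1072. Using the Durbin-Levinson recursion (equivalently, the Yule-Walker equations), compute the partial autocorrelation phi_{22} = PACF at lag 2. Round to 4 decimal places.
\phi_{22} = -0.3200

The PACF at lag k is phi_{kk}, the last component of the solution
to the Yule-Walker system G_k phi = r_k where
  (G_k)_{ij} = rho(|i - j|), (r_k)_i = rho(i), i,j = 1..k.
Equivalently, Durbin-Levinson gives phi_{kk} iteratively:
  phi_{11} = rho(1)
  phi_{kk} = [rho(k) - sum_{j=1..k-1} phi_{k-1,j} rho(k-j)]
            / [1 - sum_{j=1..k-1} phi_{k-1,j} rho(j)],
  phi_{k,j} = phi_{k-1,j} - phi_{kk} phi_{k-1,k-j},  j = 1..k-1.
Step k = 1:
  phi_11 = rho(1) = 0.4015.
Step k = 2:
  phi_22 = [rho(2) - phi_11 rho(1)] / [1 - phi_11 rho(1)] = [-0.1072 - (0.4015)(0.4015)] / [1 - (0.4015)(0.4015)]
         = -0.26840225 / 0.83879775 = -0.32.
Therefore phi_{22} = -0.3200.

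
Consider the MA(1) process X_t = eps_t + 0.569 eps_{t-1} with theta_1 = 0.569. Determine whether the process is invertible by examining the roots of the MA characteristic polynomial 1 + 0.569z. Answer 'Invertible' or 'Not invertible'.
\text{Invertible}

The MA(q) characteristic polynomial is P(z) = 1 + 0.569z.
Invertibility requires all roots to lie outside the unit circle, i.e. |z| > 1 for every root.
This is linear in z: 1 + (0.569) z = 0  =>  z = -1/(0.569) = -1.757469,  |z| = 1.757469.
Moduli of all roots: 1.7575.
All moduli strictly greater than 1? Yes.
Verdict: Invertible.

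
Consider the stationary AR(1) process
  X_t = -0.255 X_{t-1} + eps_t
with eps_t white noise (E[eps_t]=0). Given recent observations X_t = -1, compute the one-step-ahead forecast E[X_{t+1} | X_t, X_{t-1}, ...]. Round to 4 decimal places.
E[X_{t+1} \mid \mathcal F_t] = 0.2550

For an AR(p) model X_t = c + sum_i phi_i X_{t-i} + eps_t, the
one-step-ahead conditional mean is
  E[X_{t+1} | X_t, ...] = c + sum_i phi_i X_{t+1-i}.
Substitute known values:
  E[X_{t+1} | ...] = (-0.255) * (-1)
                   = 0.2550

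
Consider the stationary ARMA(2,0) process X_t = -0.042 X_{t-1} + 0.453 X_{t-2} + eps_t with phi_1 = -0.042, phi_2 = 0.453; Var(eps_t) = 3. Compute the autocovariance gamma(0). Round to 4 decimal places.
\gamma(0) = 3.7970

Multiply the model equation by X_{t-k} and take expectations. With theta_0 = psi_0 = 1 and psi_j the MA(infinity) weights, this gives
  gamma(k) - sum_i phi_i gamma(k-i) = c_k,
  c_k = sigma^2 * sum_{j=k..q} theta_j psi_{j-k}   (c_k = 0 for k > q),
using gamma(-m) = gamma(m).
Pure AR (q = 0): c_0 = sigma^2 = 3, c_k = 0 for k >= 1.
Equations for k = 0, 1, 2 (AR order 2, c_2 = 0):
  (E0) gamma(0) = phi_1 gamma(1) + phi_2 gamma(2) + c_0
  (E1) gamma(1) = phi_1 gamma(0) + phi_2 gamma(1) + c_1
  (E2) gamma(2) = phi_1 gamma(1) + phi_2 gamma(0)
From (E1): gamma(1) = A gamma(0) + B with
  A = phi_1 / (1 - phi_2) = -0.042 / 0.547 = -0.076782,   B = c_1 / (1 - phi_2) = 0 / 0.547 = 0.
Insert (E2) into (E0): gamma(0) (1 - phi_2^2) = phi_1 (1 + phi_2) gamma(1) + c_0.
  phi_1 (1 + phi_2) = (-0.042)(1.453) = -0.061026,   1 - phi_2^2 = 0.794791.
Replace gamma(1) by A gamma(0) + B and collect gamma(0):
  gamma(0) [0.794791 - (-0.061026)(-0.076782)] = c_0 = 3
  gamma(0) * 0.790105 = 3
  gamma(0) = 3 / 0.790105 = 3.796962.
Therefore gamma(0) = 3.7970 (to 4 decimal places).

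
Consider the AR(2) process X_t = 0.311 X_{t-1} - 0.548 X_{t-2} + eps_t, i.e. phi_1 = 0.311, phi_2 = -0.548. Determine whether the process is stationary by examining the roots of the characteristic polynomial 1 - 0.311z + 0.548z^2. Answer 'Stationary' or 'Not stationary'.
\text{Stationary}

The AR(p) characteristic polynomial is P(z) = 1 - 0.311z + 0.548z^2.
Stationarity requires all roots to lie outside the unit circle, i.e. |z| > 1 for every root.
Set 1 + (-0.311) z + (0.548) z^2 = 0, i.e. a z^2 + b z + c = 0 with a = 0.548, b = -0.311, c = 1.
Discriminant D = b^2 - 4ac = (-0.311)^2 - 4*(0.548)*1 = 0.096721 - (2.192) = -2.095279.
D < 0, so the roots are the complex-conjugate pair z = (-b +/- i sqrt(-D)) / (2a) = 0.2838 +/- 1.3207i.
For a conjugate pair |z|^2 = z * conj(z) = (product of roots) = c/a = 1/(0.548) = 1.824818, so |z| = sqrt(1.824818) = 1.3509 for both roots.
Moduli of all roots: 1.3509, 1.3509.
All moduli strictly greater than 1? Yes.
Verdict: Stationary.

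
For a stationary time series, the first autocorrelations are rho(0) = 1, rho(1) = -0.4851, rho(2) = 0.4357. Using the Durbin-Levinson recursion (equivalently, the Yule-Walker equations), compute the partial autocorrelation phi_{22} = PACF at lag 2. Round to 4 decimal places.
\phi_{22} = 0.2620

The PACF at lag k is phi_{kk}, the last component of the solution
to the Yule-Walker system G_k phi = r_k where
  (G_k)_{ij} = rho(|i - j|), (r_k)_i = rho(i), i,j = 1..k.
Equivalently, Durbin-Levinson gives phi_{kk} iteratively:
  phi_{11} = rho(1)
  phi_{kk} = [rho(k) - sum_{j=1..k-1} phi_{k-1,j} rho(k-j)]
            / [1 - sum_{j=1..k-1} phi_{k-1,j} rho(j)],
  phi_{k,j} = phi_{k-1,j} - phi_{kk} phi_{k-1,k-j},  j = 1..k-1.
Step k = 1:
  phi_11 = rho(1) = -0.4851.
Step k = 2:
  phi_22 = [rho(2) - phi_11 rho(1)] / [1 - phi_11 rho(1)] = [0.4357 - (-0.4851)(-0.4851)] / [1 - (-0.4851)(-0.4851)]
         = 0.20037799 / 0.76467799 = 0.262.
Therefore phi_{22} = 0.2620.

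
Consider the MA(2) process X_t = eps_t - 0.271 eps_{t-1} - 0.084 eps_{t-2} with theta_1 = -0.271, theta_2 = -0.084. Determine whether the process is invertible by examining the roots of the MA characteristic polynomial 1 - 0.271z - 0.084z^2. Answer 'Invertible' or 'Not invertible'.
\text{Invertible}

The MA(q) characteristic polynomial is P(z) = 1 - 0.271z - 0.084z^2.
Invertibility requires all roots to lie outside the unit circle, i.e. |z| > 1 for every root.
Set 1 + (-0.271) z + (-0.084) z^2 = 0, i.e. a z^2 + b z + c = 0 with a = -0.084, b = -0.271, c = 1.
Discriminant D = b^2 - 4ac = (-0.271)^2 - 4*(-0.084)*1 = 0.073441 - (-0.336) = 0.409441.
D >= 0, so the roots are real: z = (-b +/- sqrt(D)) / (2a) = (0.271 +/- 0.639876) / (-0.168).
  z_1 = (0.271 + 0.639876) / (-0.168) = -5.4219,   |z_1| = 5.4219.
  z_2 = (0.271 - 0.639876) / (-0.168) = 2.1957,   |z_2| = 2.1957.
Moduli of all roots: 5.4219, 2.1957.
All moduli strictly greater than 1? Yes.
Verdict: Invertible.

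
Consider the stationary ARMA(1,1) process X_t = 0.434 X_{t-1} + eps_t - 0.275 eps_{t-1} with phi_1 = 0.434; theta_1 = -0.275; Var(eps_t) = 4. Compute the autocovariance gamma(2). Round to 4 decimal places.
\gamma(2) = 0.2995

Multiply the model equation by X_{t-k} and take expectations. With theta_0 = psi_0 = 1 and psi_j the MA(infinity) weights, this gives
  gamma(k) - sum_i phi_i gamma(k-i) = c_k,
  c_k = sigma^2 * sum_{j=k..q} theta_j psi_{j-k}   (c_k = 0 for k > q),
using gamma(-m) = gamma(m).
psi-weights needed (psi_j = theta_j + sum_i phi_i psi_{j-i}):
  psi_1 = theta_1 + phi_1 = -0.275 + (0.434) = 0.159
Right-hand sides:
  c_0 = sigma^2 (1 + theta_1 psi_1) = 4 * (1 + (-0.275)(0.159)) = 4 * 0.956275 = 3.8251
  c_1 = sigma^2 theta_1 = 4 * (-0.275) = -1.1
  c_2 = 0
Equations for k = 0 and k = 1 (AR order 1):
  gamma(0) = phi_1 gamma(1) + c_0
  gamma(1) = phi_1 gamma(0) + c_1
Substituting the second into the first: gamma(0) (1 - phi_1^2) = c_0 + phi_1 c_1, so
  gamma(0) = (c_0 + phi_1 c_1) / (1 - phi_1^2) = (3.8251 + (0.434)(-1.1)) / (1 - (0.434)^2) = 3.3477 / 0.811644 = 4.124592.
  gamma(1) = phi_1 gamma(0) + c_1 = (0.434)(4.124592) + (-1.1) = 0.690073.
For k = 2 (> q): gamma(2) = phi_1 gamma(1) = (0.434)(0.690073) = 0.299492.
Therefore gamma(2) = 0.2995 (to 4 decimal places).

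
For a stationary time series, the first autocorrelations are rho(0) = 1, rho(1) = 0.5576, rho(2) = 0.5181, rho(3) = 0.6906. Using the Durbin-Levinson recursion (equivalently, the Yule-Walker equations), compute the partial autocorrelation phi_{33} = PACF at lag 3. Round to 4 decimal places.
\phi_{33} = 0.5120

The PACF at lag k is phi_{kk}, the last component of the solution
to the Yule-Walker system G_k phi = r_k where
  (G_k)_{ij} = rho(|i - j|), (r_k)_i = rho(i), i,j = 1..k.
Equivalently, Durbin-Levinson gives phi_{kk} iteratively:
  phi_{11} = rho(1)
  phi_{kk} = [rho(k) - sum_{j=1..k-1} phi_{k-1,j} rho(k-j)]
            / [1 - sum_{j=1..k-1} phi_{k-1,j} rho(j)],
  phi_{k,j} = phi_{k-1,j} - phi_{kk} phi_{k-1,k-j},  j = 1..k-1.
Step k = 1:
  phi_11 = rho(1) = 0.5576.
Step k = 2:
  phi_22 = [rho(2) - phi_11 rho(1)] / [1 - phi_11 rho(1)] = [0.5181 - (0.5576)(0.5576)] / [1 - (0.5576)(0.5576)]
         = 0.20718224 / 0.68908224 = 0.300664.
  Update: phi_21 = phi_11 - phi_22 phi_11 = 0.5576 - (0.300664)(0.5576) = 0.38995.
Step k = 3:
  phi_33 = [rho(3) - phi_21 rho(2) - phi_22 rho(1)] / [1 - phi_21 rho(1) - phi_22 rho(2)]
    numerator   = 0.6906 - (0.38995)(0.5181) - (0.300664)(0.5576) = 0.32091678
    denominator = 1 - (0.38995)(0.5576) - (0.300664)(0.5181) = 0.62678999
  phi_33 = 0.32091678 / 0.62678999 = 0.512.
Therefore phi_{33} = 0.5120.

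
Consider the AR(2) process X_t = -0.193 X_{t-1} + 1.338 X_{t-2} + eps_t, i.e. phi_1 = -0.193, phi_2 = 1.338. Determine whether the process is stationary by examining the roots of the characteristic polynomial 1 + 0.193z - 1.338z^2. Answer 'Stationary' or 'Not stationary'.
\text{Not stationary}

The AR(p) characteristic polynomial is P(z) = 1 + 0.193z - 1.338z^2.
Stationarity requires all roots to lie outside the unit circle, i.e. |z| > 1 for every root.
Set 1 + (0.193) z + (-1.338) z^2 = 0, i.e. a z^2 + b z + c = 0 with a = -1.338, b = 0.193, c = 1.
Discriminant D = b^2 - 4ac = (0.193)^2 - 4*(-1.338)*1 = 0.037249 - (-5.352) = 5.389249.
D >= 0, so the roots are real: z = (-b +/- sqrt(D)) / (2a) = (-0.193 +/- 2.321476) / (-2.676).
  z_1 = (-0.193 + 2.321476) / (-2.676) = -0.7954,   |z_1| = 0.7954.
  z_2 = (-0.193 - 2.321476) / (-2.676) = 0.9396,   |z_2| = 0.9396.
Moduli of all roots: 0.7954, 0.9396.
All moduli strictly greater than 1? No.
Verdict: Not stationary.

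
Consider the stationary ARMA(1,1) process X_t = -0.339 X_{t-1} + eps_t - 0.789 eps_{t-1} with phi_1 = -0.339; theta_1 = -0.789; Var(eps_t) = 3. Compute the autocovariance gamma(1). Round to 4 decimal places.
\gamma(1) = -4.8460

Multiply the model equation by X_{t-k} and take expectations. With theta_0 = psi_0 = 1 and psi_j the MA(infinity) weights, this gives
  gamma(k) - sum_i phi_i gamma(k-i) = c_k,
  c_k = sigma^2 * sum_{j=k..q} theta_j psi_{j-k}   (c_k = 0 for k > q),
using gamma(-m) = gamma(m).
psi-weights needed (psi_j = theta_j + sum_i phi_i psi_{j-i}):
  psi_1 = theta_1 + phi_1 = -0.789 + (-0.339) = -1.128
Right-hand sides:
  c_0 = sigma^2 (1 + theta_1 psi_1) = 3 * (1 + (-0.789)(-1.128)) = 3 * 1.889992 = 5.669976
  c_1 = sigma^2 theta_1 = 3 * (-0.789) = -2.367
  c_2 = 0
Equations for k = 0 and k = 1 (AR order 1):
  gamma(0) = phi_1 gamma(1) + c_0
  gamma(1) = phi_1 gamma(0) + c_1
Substituting the second into the first: gamma(0) (1 - phi_1^2) = c_0 + phi_1 c_1, so
  gamma(0) = (c_0 + phi_1 c_1) / (1 - phi_1^2) = (5.669976 + (-0.339)(-2.367)) / (1 - (-0.339)^2) = 6.472389 / 0.885079 = 7.312781.
  gamma(1) = phi_1 gamma(0) + c_1 = (-0.339)(7.312781) + (-2.367) = -4.846033.
Therefore gamma(1) = -4.8460 (to 4 decimal places).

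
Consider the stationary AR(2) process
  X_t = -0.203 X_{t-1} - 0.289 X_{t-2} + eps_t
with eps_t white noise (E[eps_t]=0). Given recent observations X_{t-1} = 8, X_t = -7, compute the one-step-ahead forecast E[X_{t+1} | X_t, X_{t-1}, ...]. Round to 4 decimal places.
E[X_{t+1} \mid \mathcal F_t] = -0.8910

For an AR(p) model X_t = c + sum_i phi_i X_{t-i} + eps_t, the
one-step-ahead conditional mean is
  E[X_{t+1} | X_t, ...] = c + sum_i phi_i X_{t+1-i}.
Substitute known values:
  E[X_{t+1} | ...] = (-0.203) * (-7) + (-0.289) * (8)
                   = -0.8910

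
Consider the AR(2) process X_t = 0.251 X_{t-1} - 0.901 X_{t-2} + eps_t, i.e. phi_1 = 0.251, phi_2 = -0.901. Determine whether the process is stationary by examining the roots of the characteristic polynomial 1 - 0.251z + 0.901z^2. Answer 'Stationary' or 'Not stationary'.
\text{Stationary}

The AR(p) characteristic polynomial is P(z) = 1 - 0.251z + 0.901z^2.
Stationarity requires all roots to lie outside the unit circle, i.e. |z| > 1 for every root.
Set 1 + (-0.251) z + (0.901) z^2 = 0, i.e. a z^2 + b z + c = 0 with a = 0.901, b = -0.251, c = 1.
Discriminant D = b^2 - 4ac = (-0.251)^2 - 4*(0.901)*1 = 0.063001 - (3.604) = -3.540999.
D < 0, so the roots are the complex-conjugate pair z = (-b +/- i sqrt(-D)) / (2a) = 0.1393 +/- 1.0443i.
For a conjugate pair |z|^2 = z * conj(z) = (product of roots) = c/a = 1/(0.901) = 1.109878, so |z| = sqrt(1.109878) = 1.0535 for both roots.
Moduli of all roots: 1.0535, 1.0535.
All moduli strictly greater than 1? Yes.
Verdict: Stationary.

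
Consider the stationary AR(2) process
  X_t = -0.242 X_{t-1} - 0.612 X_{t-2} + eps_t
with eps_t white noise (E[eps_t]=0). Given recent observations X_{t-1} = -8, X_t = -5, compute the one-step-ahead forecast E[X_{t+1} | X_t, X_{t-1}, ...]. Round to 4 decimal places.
E[X_{t+1} \mid \mathcal F_t] = 6.1060

For an AR(p) model X_t = c + sum_i phi_i X_{t-i} + eps_t, the
one-step-ahead conditional mean is
  E[X_{t+1} | X_t, ...] = c + sum_i phi_i X_{t+1-i}.
Substitute known values:
  E[X_{t+1} | ...] = (-0.242) * (-5) + (-0.612) * (-8)
                   = 6.1060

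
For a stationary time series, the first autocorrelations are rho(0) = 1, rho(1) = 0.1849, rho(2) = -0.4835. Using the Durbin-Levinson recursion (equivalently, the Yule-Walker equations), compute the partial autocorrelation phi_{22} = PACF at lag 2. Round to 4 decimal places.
\phi_{22} = -0.5360

The PACF at lag k is phi_{kk}, the last component of the solution
to the Yule-Walker system G_k phi = r_k where
  (G_k)_{ij} = rho(|i - j|), (r_k)_i = rho(i), i,j = 1..k.
Equivalently, Durbin-Levinson gives phi_{kk} iteratively:
  phi_{11} = rho(1)
  phi_{kk} = [rho(k) - sum_{j=1..k-1} phi_{k-1,j} rho(k-j)]
            / [1 - sum_{j=1..k-1} phi_{k-1,j} rho(j)],
  phi_{k,j} = phi_{k-1,j} - phi_{kk} phi_{k-1,k-j},  j = 1..k-1.
Step k = 1:
  phi_11 = rho(1) = 0.1849.
Step k = 2:
  phi_22 = [rho(2) - phi_11 rho(1)] / [1 - phi_11 rho(1)] = [-0.4835 - (0.1849)(0.1849)] / [1 - (0.1849)(0.1849)]
         = -0.51768801 / 0.96581199 = -0.536.
Therefore phi_{22} = -0.5360.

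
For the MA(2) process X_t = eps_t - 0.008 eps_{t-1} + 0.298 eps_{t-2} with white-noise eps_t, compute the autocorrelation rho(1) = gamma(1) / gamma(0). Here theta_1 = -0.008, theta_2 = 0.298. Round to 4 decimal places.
\rho(1) = -0.0095

For an MA(q) process with theta_0 = 1, the autocovariance is
  gamma(k) = sigma^2 * sum_{i=0..q-k} theta_i * theta_{i+k},
and rho(k) = gamma(k) / gamma(0). Sigma^2 cancels.
  numerator   = (1)*(-0.008) + (-0.008)*(0.298) = -0.010384.
  denominator = (1)^2 + (-0.008)^2 + (0.298)^2 = 1.088868.
  rho(1) = -0.010384 / 1.088868 = -0.0095.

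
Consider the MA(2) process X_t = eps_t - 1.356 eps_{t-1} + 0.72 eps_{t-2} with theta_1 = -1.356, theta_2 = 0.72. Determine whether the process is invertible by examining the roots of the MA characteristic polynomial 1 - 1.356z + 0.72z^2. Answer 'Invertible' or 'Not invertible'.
\text{Invertible}

The MA(q) characteristic polynomial is P(z) = 1 - 1.356z + 0.72z^2.
Invertibility requires all roots to lie outside the unit circle, i.e. |z| > 1 for every root.
Set 1 + (-1.356) z + (0.72) z^2 = 0, i.e. a z^2 + b z + c = 0 with a = 0.72, b = -1.356, c = 1.
Discriminant D = b^2 - 4ac = (-1.356)^2 - 4*(0.72)*1 = 1.838736 - (2.88) = -1.041264.
D < 0, so the roots are the complex-conjugate pair z = (-b +/- i sqrt(-D)) / (2a) = 0.9417 +/- 0.7086i.
For a conjugate pair |z|^2 = z * conj(z) = (product of roots) = c/a = 1/(0.72) = 1.388889, so |z| = sqrt(1.388889) = 1.1785 for both roots.
Moduli of all roots: 1.1785, 1.1785.
All moduli strictly greater than 1? Yes.
Verdict: Invertible.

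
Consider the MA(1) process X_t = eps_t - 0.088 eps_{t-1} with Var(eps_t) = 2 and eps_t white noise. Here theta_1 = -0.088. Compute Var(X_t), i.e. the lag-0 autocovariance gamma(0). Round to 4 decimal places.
\gamma(0) = 2.0155

For an MA(q) process X_t = eps_t + sum_i theta_i eps_{t-i} with
Var(eps_t) = sigma^2, the variance is
  gamma(0) = sigma^2 * (1 + sum_i theta_i^2).
  sum_i theta_i^2 = (-0.088)^2 = 0.007744.
  gamma(0) = 2 * (1 + 0.007744) = 2 * 1.007744 = 2.015488, which rounds to 2.0155.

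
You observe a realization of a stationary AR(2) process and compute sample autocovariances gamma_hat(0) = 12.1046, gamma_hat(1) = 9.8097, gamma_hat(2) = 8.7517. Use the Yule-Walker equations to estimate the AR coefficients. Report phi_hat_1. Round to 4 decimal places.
\hat\phi_{1} = 0.6540

The Yule-Walker equations for an AR(p) process read, in matrix form,
  Gamma_p phi = r_p,   with   (Gamma_p)_{ij} = gamma(|i - j|),
                       (r_p)_i = gamma(i),   i,j = 1..p.
Substitute the sample gammas (Toeplitz matrix and right-hand side of size 2):
  Gamma_p = [[12.1046, 9.8097], [9.8097, 12.1046]]
  r_p     = [9.8097, 8.7517]
Written out:
  12.1046 phi_1 + 9.8097 phi_2 = 9.8097
  9.8097 phi_1 + 12.1046 phi_2 = 8.7517
Solve by Cramer's rule:
  det = gamma(0)^2 - gamma(1)^2 = (12.1046)^2 - (9.8097)^2 = 146.52134116 - 96.23021409 = 50.29112707
  phi_hat_1 = [gamma(1) gamma(0) - gamma(1) gamma(2)] / det = [(9.8097)(12.1046) - (9.8097)(8.7517)] / 50.29112707 = 32.89094313 / 50.29112707 = 0.654
  phi_hat_2 = [gamma(0) gamma(2) - gamma(1)^2] / det = [(12.1046)(8.7517) - (9.8097)^2] / 50.29112707 = 9.70561373 / 50.29112707 = 0.193
So phi_hat = [0.6540, 0.1930].
Therefore phi_hat_1 = 0.6540.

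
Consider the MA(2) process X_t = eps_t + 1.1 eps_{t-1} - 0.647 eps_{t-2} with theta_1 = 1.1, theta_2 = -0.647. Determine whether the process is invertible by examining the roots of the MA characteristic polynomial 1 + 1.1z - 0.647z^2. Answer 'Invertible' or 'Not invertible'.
\text{Not invertible}

The MA(q) characteristic polynomial is P(z) = 1 + 1.1z - 0.647z^2.
Invertibility requires all roots to lie outside the unit circle, i.e. |z| > 1 for every root.
Set 1 + (1.1) z + (-0.647) z^2 = 0, i.e. a z^2 + b z + c = 0 with a = -0.647, b = 1.1, c = 1.
Discriminant D = b^2 - 4ac = (1.1)^2 - 4*(-0.647)*1 = 1.21 - (-2.588) = 3.798.
D >= 0, so the roots are real: z = (-b +/- sqrt(D)) / (2a) = (-1.1 +/- 1.948846) / (-1.294).
  z_1 = (-1.1 + 1.948846) / (-1.294) = -0.656,   |z_1| = 0.656.
  z_2 = (-1.1 - 1.948846) / (-1.294) = 2.3561,   |z_2| = 2.3561.
Moduli of all roots: 0.6560, 2.3561.
All moduli strictly greater than 1? No.
Verdict: Not invertible.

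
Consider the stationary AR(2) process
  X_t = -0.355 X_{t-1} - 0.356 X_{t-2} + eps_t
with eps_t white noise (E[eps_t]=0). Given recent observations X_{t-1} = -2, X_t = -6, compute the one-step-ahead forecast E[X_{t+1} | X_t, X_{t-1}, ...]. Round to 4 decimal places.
E[X_{t+1} \mid \mathcal F_t] = 2.8420

For an AR(p) model X_t = c + sum_i phi_i X_{t-i} + eps_t, the
one-step-ahead conditional mean is
  E[X_{t+1} | X_t, ...] = c + sum_i phi_i X_{t+1-i}.
Substitute known values:
  E[X_{t+1} | ...] = (-0.355) * (-6) + (-0.356) * (-2)
                   = 2.8420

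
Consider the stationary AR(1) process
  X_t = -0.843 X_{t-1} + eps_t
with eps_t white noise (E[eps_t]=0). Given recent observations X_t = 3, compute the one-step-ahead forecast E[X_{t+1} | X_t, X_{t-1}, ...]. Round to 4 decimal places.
E[X_{t+1} \mid \mathcal F_t] = -2.5290

For an AR(p) model X_t = c + sum_i phi_i X_{t-i} + eps_t, the
one-step-ahead conditional mean is
  E[X_{t+1} | X_t, ...] = c + sum_i phi_i X_{t+1-i}.
Substitute known values:
  E[X_{t+1} | ...] = (-0.843) * (3)
                   = -2.5290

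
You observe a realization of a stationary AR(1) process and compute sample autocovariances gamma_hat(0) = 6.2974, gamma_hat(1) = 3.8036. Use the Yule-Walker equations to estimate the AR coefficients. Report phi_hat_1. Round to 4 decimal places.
\hat\phi_{1} = 0.6040

The Yule-Walker equations for an AR(p) process read, in matrix form,
  Gamma_p phi = r_p,   with   (Gamma_p)_{ij} = gamma(|i - j|),
                       (r_p)_i = gamma(i),   i,j = 1..p.
Substitute the sample gammas (Toeplitz matrix and right-hand side of size 1):
  Gamma_p = [[6.2974]]
  r_p     = [3.8036]
With p = 1 this is the single equation gamma(0) phi_1 = gamma(1):
  phi_hat_1 = gamma(1) / gamma(0) = 3.8036 / 6.2974 = 0.6040.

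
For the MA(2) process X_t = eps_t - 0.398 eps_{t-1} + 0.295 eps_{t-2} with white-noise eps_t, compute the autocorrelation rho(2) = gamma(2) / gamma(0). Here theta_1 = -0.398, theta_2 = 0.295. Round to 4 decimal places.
\rho(2) = 0.2369

For an MA(q) process with theta_0 = 1, the autocovariance is
  gamma(k) = sigma^2 * sum_{i=0..q-k} theta_i * theta_{i+k},
and rho(k) = gamma(k) / gamma(0). Sigma^2 cancels.
  numerator   = (1)*(0.295) = 0.295.
  denominator = (1)^2 + (-0.398)^2 + (0.295)^2 = 1.245429.
  rho(2) = 0.295 / 1.245429 = 0.2369.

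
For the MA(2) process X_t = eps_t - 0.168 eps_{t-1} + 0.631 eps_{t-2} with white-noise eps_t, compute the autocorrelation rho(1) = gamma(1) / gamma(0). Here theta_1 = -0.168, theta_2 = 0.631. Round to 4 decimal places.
\rho(1) = -0.1921

For an MA(q) process with theta_0 = 1, the autocovariance is
  gamma(k) = sigma^2 * sum_{i=0..q-k} theta_i * theta_{i+k},
and rho(k) = gamma(k) / gamma(0). Sigma^2 cancels.
  numerator   = (1)*(-0.168) + (-0.168)*(0.631) = -0.274008.
  denominator = (1)^2 + (-0.168)^2 + (0.631)^2 = 1.426385.
  rho(1) = -0.274008 / 1.426385 = -0.1921.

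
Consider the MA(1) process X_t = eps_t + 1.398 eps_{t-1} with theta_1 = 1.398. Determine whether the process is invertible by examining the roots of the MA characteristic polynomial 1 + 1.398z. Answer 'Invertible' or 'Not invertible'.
\text{Not invertible}

The MA(q) characteristic polynomial is P(z) = 1 + 1.398z.
Invertibility requires all roots to lie outside the unit circle, i.e. |z| > 1 for every root.
This is linear in z: 1 + (1.398) z = 0  =>  z = -1/(1.398) = -0.715308,  |z| = 0.715308.
Moduli of all roots: 0.7153.
All moduli strictly greater than 1? No.
Verdict: Not invertible.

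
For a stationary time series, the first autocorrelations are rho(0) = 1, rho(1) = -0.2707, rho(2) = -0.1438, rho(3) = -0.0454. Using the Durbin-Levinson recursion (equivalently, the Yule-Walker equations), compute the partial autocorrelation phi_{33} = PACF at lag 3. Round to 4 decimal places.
\phi_{33} = -0.1791

The PACF at lag k is phi_{kk}, the last component of the solution
to the Yule-Walker system G_k phi = r_k where
  (G_k)_{ij} = rho(|i - j|), (r_k)_i = rho(i), i,j = 1..k.
Equivalently, Durbin-Levinson gives phi_{kk} iteratively:
  phi_{11} = rho(1)
  phi_{kk} = [rho(k) - sum_{j=1..k-1} phi_{k-1,j} rho(k-j)]
            / [1 - sum_{j=1..k-1} phi_{k-1,j} rho(j)],
  phi_{k,j} = phi_{k-1,j} - phi_{kk} phi_{k-1,k-j},  j = 1..k-1.
Step k = 1:
  phi_11 = rho(1) = -0.2707.
Step k = 2:
  phi_22 = [rho(2) - phi_11 rho(1)] / [1 - phi_11 rho(1)] = [-0.1438 - (-0.2707)(-0.2707)] / [1 - (-0.2707)(-0.2707)]
         = -0.21707849 / 0.92672151 = -0.234243.
  Update: phi_21 = phi_11 - phi_22 phi_11 = -0.2707 - (-0.234243)(-0.2707) = -0.33411.
Step k = 3:
  phi_33 = [rho(3) - phi_21 rho(2) - phi_22 rho(1)] / [1 - phi_21 rho(1) - phi_22 rho(2)]
    numerator   = -0.0454 - (-0.33411)(-0.1438) - (-0.234243)(-0.2707) = -0.15685469
    denominator = 1 - (-0.33411)(-0.2707) - (-0.234243)(-0.1438) = 0.87587228
  phi_33 = -0.15685469 / 0.87587228 = -0.1791.
Therefore phi_{33} = -0.1791.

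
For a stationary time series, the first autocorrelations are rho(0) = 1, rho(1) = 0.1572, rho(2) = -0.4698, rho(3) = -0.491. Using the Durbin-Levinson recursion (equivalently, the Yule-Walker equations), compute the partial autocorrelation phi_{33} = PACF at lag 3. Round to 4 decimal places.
\phi_{33} = -0.4140

The PACF at lag k is phi_{kk}, the last component of the solution
to the Yule-Walker system G_k phi = r_k where
  (G_k)_{ij} = rho(|i - j|), (r_k)_i = rho(i), i,j = 1..k.
Equivalently, Durbin-Levinson gives phi_{kk} iteratively:
  phi_{11} = rho(1)
  phi_{kk} = [rho(k) - sum_{j=1..k-1} phi_{k-1,j} rho(k-j)]
            / [1 - sum_{j=1..k-1} phi_{k-1,j} rho(j)],
  phi_{k,j} = phi_{k-1,j} - phi_{kk} phi_{k-1,k-j},  j = 1..k-1.
Step k = 1:
  phi_11 = rho(1) = 0.1572.
Step k = 2:
  phi_22 = [rho(2) - phi_11 rho(1)] / [1 - phi_11 rho(1)] = [-0.4698 - (0.1572)(0.1572)] / [1 - (0.1572)(0.1572)]
         = -0.49451184 / 0.97528816 = -0.507042.
  Update: phi_21 = phi_11 - phi_22 phi_11 = 0.1572 - (-0.507042)(0.1572) = 0.236907.
Step k = 3:
  phi_33 = [rho(3) - phi_21 rho(2) - phi_22 rho(1)] / [1 - phi_21 rho(1) - phi_22 rho(2)]
    numerator   = -0.491 - (0.236907)(-0.4698) - (-0.507042)(0.1572) = -0.29999414
    denominator = 1 - (0.236907)(0.1572) - (-0.507042)(-0.4698) = 0.72455
  phi_33 = -0.29999414 / 0.72455 = -0.414.
Therefore phi_{33} = -0.4140.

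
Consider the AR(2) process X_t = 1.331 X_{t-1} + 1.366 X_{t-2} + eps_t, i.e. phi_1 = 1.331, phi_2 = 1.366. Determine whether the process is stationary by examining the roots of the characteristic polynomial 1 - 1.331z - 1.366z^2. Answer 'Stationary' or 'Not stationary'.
\text{Not stationary}

The AR(p) characteristic polynomial is P(z) = 1 - 1.331z - 1.366z^2.
Stationarity requires all roots to lie outside the unit circle, i.e. |z| > 1 for every root.
Set 1 + (-1.331) z + (-1.366) z^2 = 0, i.e. a z^2 + b z + c = 0 with a = -1.366, b = -1.331, c = 1.
Discriminant D = b^2 - 4ac = (-1.331)^2 - 4*(-1.366)*1 = 1.771561 - (-5.464) = 7.235561.
D >= 0, so the roots are real: z = (-b +/- sqrt(D)) / (2a) = (1.331 +/- 2.6899) / (-2.732).
  z_1 = (1.331 + 2.6899) / (-2.732) = -1.4718,   |z_1| = 1.4718.
  z_2 = (1.331 - 2.6899) / (-2.732) = 0.4974,   |z_2| = 0.4974.
Moduli of all roots: 1.4718, 0.4974.
All moduli strictly greater than 1? No.
Verdict: Not stationary.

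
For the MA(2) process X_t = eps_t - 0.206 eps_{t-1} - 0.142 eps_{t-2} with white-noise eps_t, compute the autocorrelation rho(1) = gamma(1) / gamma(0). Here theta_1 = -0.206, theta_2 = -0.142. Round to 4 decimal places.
\rho(1) = -0.1663

For an MA(q) process with theta_0 = 1, the autocovariance is
  gamma(k) = sigma^2 * sum_{i=0..q-k} theta_i * theta_{i+k},
and rho(k) = gamma(k) / gamma(0). Sigma^2 cancels.
  numerator   = (1)*(-0.206) + (-0.206)*(-0.142) = -0.176748.
  denominator = (1)^2 + (-0.206)^2 + (-0.142)^2 = 1.0626.
  rho(1) = -0.176748 / 1.0626 = -0.1663.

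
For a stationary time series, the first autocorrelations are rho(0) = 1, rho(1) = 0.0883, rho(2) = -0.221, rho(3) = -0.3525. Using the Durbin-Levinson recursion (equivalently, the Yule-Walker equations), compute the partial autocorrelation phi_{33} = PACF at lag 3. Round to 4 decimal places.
\phi_{33} = -0.3280

The PACF at lag k is phi_{kk}, the last component of the solution
to the Yule-Walker system G_k phi = r_k where
  (G_k)_{ij} = rho(|i - j|), (r_k)_i = rho(i), i,j = 1..k.
Equivalently, Durbin-Levinson gives phi_{kk} iteratively:
  phi_{11} = rho(1)
  phi_{kk} = [rho(k) - sum_{j=1..k-1} phi_{k-1,j} rho(k-j)]
            / [1 - sum_{j=1..k-1} phi_{k-1,j} rho(j)],
  phi_{k,j} = phi_{k-1,j} - phi_{kk} phi_{k-1,k-j},  j = 1..k-1.
Step k = 1:
  phi_11 = rho(1) = 0.0883.
Step k = 2:
  phi_22 = [rho(2) - phi_11 rho(1)] / [1 - phi_11 rho(1)] = [-0.221 - (0.0883)(0.0883)] / [1 - (0.0883)(0.0883)]
         = -0.22879689 / 0.99220311 = -0.230595.
  Update: phi_21 = phi_11 - phi_22 phi_11 = 0.0883 - (-0.230595)(0.0883) = 0.108662.
Step k = 3:
  phi_33 = [rho(3) - phi_21 rho(2) - phi_22 rho(1)] / [1 - phi_21 rho(1) - phi_22 rho(2)]
    numerator   = -0.3525 - (0.108662)(-0.221) - (-0.230595)(0.0883) = -0.30812428
    denominator = 1 - (0.108662)(0.0883) - (-0.230595)(-0.221) = 0.93944373
  phi_33 = -0.30812428 / 0.93944373 = -0.328.
Therefore phi_{33} = -0.3280.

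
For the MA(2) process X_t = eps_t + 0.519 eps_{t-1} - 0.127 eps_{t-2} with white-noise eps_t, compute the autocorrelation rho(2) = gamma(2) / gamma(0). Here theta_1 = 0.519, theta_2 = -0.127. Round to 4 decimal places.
\rho(2) = -0.0988

For an MA(q) process with theta_0 = 1, the autocovariance is
  gamma(k) = sigma^2 * sum_{i=0..q-k} theta_i * theta_{i+k},
and rho(k) = gamma(k) / gamma(0). Sigma^2 cancels.
  numerator   = (1)*(-0.127) = -0.127.
  denominator = (1)^2 + (0.519)^2 + (-0.127)^2 = 1.28549.
  rho(2) = -0.127 / 1.28549 = -0.0988.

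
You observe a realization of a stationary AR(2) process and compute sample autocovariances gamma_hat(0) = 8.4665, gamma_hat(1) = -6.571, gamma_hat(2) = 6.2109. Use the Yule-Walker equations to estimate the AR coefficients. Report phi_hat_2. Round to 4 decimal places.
\hat\phi_{2} = 0.3300

The Yule-Walker equations for an AR(p) process read, in matrix form,
  Gamma_p phi = r_p,   with   (Gamma_p)_{ij} = gamma(|i - j|),
                       (r_p)_i = gamma(i),   i,j = 1..p.
Substitute the sample gammas (Toeplitz matrix and right-hand side of size 2):
  Gamma_p = [[8.4665, -6.571], [-6.571, 8.4665]]
  r_p     = [-6.571, 6.2109]
Written out:
  8.4665 phi_1 - 6.571 phi_2 = -6.571
  -6.571 phi_1 + 8.4665 phi_2 = 6.2109
Solve by Cramer's rule:
  det = gamma(0)^2 - gamma(1)^2 = (8.4665)^2 - (-6.571)^2 = 71.68162225 - 43.178041 = 28.50358125
  phi_hat_1 = [gamma(1) gamma(0) - gamma(1) gamma(2)] / det = [(-6.571)(8.4665) - (-6.571)(6.2109)] / 28.50358125 = -14.8215476 / 28.50358125 = -0.52
  phi_hat_2 = [gamma(0) gamma(2) - gamma(1)^2] / det = [(8.4665)(6.2109) - (-6.571)^2] / 28.50358125 = 9.40654385 / 28.50358125 = 0.33
So phi_hat = [-0.5200, 0.3300].
Therefore phi_hat_2 = 0.3300.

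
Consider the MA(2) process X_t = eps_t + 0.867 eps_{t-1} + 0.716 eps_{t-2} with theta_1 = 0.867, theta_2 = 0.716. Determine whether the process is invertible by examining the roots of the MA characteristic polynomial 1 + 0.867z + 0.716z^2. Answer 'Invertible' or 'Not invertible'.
\text{Invertible}

The MA(q) characteristic polynomial is P(z) = 1 + 0.867z + 0.716z^2.
Invertibility requires all roots to lie outside the unit circle, i.e. |z| > 1 for every root.
Set 1 + (0.867) z + (0.716) z^2 = 0, i.e. a z^2 + b z + c = 0 with a = 0.716, b = 0.867, c = 1.
Discriminant D = b^2 - 4ac = (0.867)^2 - 4*(0.716)*1 = 0.751689 - (2.864) = -2.112311.
D < 0, so the roots are the complex-conjugate pair z = (-b +/- i sqrt(-D)) / (2a) = -0.6054 +/- 1.0149i.
For a conjugate pair |z|^2 = z * conj(z) = (product of roots) = c/a = 1/(0.716) = 1.396648, so |z| = sqrt(1.396648) = 1.1818 for both roots.
Moduli of all roots: 1.1818, 1.1818.
All moduli strictly greater than 1? Yes.
Verdict: Invertible.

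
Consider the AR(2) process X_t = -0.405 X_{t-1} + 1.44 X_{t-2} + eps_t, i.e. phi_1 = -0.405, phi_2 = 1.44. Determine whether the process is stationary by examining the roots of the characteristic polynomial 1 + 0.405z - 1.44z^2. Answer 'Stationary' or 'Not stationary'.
\text{Not stationary}

The AR(p) characteristic polynomial is P(z) = 1 + 0.405z - 1.44z^2.
Stationarity requires all roots to lie outside the unit circle, i.e. |z| > 1 for every root.
Set 1 + (0.405) z + (-1.44) z^2 = 0, i.e. a z^2 + b z + c = 0 with a = -1.44, b = 0.405, c = 1.
Discriminant D = b^2 - 4ac = (0.405)^2 - 4*(-1.44)*1 = 0.164025 - (-5.76) = 5.924025.
D >= 0, so the roots are real: z = (-b +/- sqrt(D)) / (2a) = (-0.405 +/- 2.433932) / (-2.88).
  z_1 = (-0.405 + 2.433932) / (-2.88) = -0.7045,   |z_1| = 0.7045.
  z_2 = (-0.405 - 2.433932) / (-2.88) = 0.9857,   |z_2| = 0.9857.
Moduli of all roots: 0.7045, 0.9857.
All moduli strictly greater than 1? No.
Verdict: Not stationary.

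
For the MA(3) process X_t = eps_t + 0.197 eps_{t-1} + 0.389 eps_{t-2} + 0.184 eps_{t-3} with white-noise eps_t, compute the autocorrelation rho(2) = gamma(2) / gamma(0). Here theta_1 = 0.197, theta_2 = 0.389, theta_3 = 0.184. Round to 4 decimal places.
\rho(2) = 0.3474

For an MA(q) process with theta_0 = 1, the autocovariance is
  gamma(k) = sigma^2 * sum_{i=0..q-k} theta_i * theta_{i+k},
and rho(k) = gamma(k) / gamma(0). Sigma^2 cancels.
  numerator   = (1)*(0.389) + (0.197)*(0.184) = 0.425248.
  denominator = (1)^2 + (0.197)^2 + (0.389)^2 + (0.184)^2 = 1.223986.
  rho(2) = 0.425248 / 1.223986 = 0.3474.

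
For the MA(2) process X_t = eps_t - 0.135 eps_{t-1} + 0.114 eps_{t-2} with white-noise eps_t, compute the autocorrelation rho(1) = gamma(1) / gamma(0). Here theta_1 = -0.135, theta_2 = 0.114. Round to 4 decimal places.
\rho(1) = -0.1458

For an MA(q) process with theta_0 = 1, the autocovariance is
  gamma(k) = sigma^2 * sum_{i=0..q-k} theta_i * theta_{i+k},
and rho(k) = gamma(k) / gamma(0). Sigma^2 cancels.
  numerator   = (1)*(-0.135) + (-0.135)*(0.114) = -0.15039.
  denominator = (1)^2 + (-0.135)^2 + (0.114)^2 = 1.031221.
  rho(1) = -0.15039 / 1.031221 = -0.1458.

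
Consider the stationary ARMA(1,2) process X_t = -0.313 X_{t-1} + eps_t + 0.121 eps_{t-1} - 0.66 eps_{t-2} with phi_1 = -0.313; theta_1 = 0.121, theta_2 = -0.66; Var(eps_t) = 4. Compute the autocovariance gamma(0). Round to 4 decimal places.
\gamma(0) = 5.7433

Multiply the model equation by X_{t-k} and take expectations. With theta_0 = psi_0 = 1 and psi_j the MA(infinity) weights, this gives
  gamma(k) - sum_i phi_i gamma(k-i) = c_k,
  c_k = sigma^2 * sum_{j=k..q} theta_j psi_{j-k}   (c_k = 0 for k > q),
using gamma(-m) = gamma(m).
psi-weights needed (psi_j = theta_j + sum_i phi_i psi_{j-i}):
  psi_1 = theta_1 + phi_1 = 0.121 + (-0.313) = -0.192
  psi_2 = theta_2 + phi_1 psi_1 = -0.66 + (-0.313)(-0.192) = -0.599904
Right-hand sides:
  c_0 = sigma^2 (1 + theta_1 psi_1 + theta_2 psi_2) = 4 * (1 + (0.121)(-0.192) + (-0.66)(-0.599904)) = 4 * 1.372705 = 5.490819
  c_1 = sigma^2 (theta_1 + theta_2 psi_1) = 4 * (0.121 + (-0.66)(-0.192)) = 0.99088
  c_2 = sigma^2 theta_2 = 4 * (-0.66) = -2.64
Equations for k = 0 and k = 1 (AR order 1):
  gamma(0) = phi_1 gamma(1) + c_0
  gamma(1) = phi_1 gamma(0) + c_1
Substituting the second into the first: gamma(0) (1 - phi_1^2) = c_0 + phi_1 c_1, so
  gamma(0) = (c_0 + phi_1 c_1) / (1 - phi_1^2) = (5.490819 + (-0.313)(0.99088)) / (1 - (-0.313)^2) = 5.180673 / 0.902031 = 5.743343.
Therefore gamma(0) = 5.7433 (to 4 decimal places).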